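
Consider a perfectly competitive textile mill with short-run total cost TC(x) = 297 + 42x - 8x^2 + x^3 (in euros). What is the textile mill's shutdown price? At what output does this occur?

€26 per unit, at x = 4

The shutdown price is the minimum of AVC. VC = 42x - 8x^2 + x^3, so AVC = 42 - 8x + x^2.
dAVC/dx = -8 + 2x = 0 gives x = 4. min AVC = 42 - 8·4 + 4^2 = 26.
So the shutdown price is €26.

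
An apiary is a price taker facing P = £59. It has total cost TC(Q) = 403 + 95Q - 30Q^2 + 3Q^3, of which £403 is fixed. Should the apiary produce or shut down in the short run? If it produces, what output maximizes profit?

Variable cost is VC = 95Q - 30Q^2 + 3Q^3, so AVC = VC/Q = 95 - 30Q + 3Q^2 and MC = dTC/dQ = 95 - 60Q + 9Q^2.
AVC is minimized where dAVC/dQ = -30 + 6Q = 0, at Q = 5; min AVC = 95 - 30·5 + 3·5^2 = £20.
P = £59 exceeds min AVC = £20, so the firm stays open.
Set P = MC: 59 = 95 - 60Q + 9Q^2 → 36 - 60Q + 9Q^2 = 0. The roots are Q = 2/3 and Q = 6; the profit-maximizing output is on the rising part of MC, so Q* = 6.
Check: AVC at Q = 6 is £23 ≤ P, so revenue covers variable cost.
Profit = P·Q − TC = 59·6 − 541 = -£187, a loss, but smaller than the £403 fixed cost the firm would lose by shutting down.

Produce at Q = 6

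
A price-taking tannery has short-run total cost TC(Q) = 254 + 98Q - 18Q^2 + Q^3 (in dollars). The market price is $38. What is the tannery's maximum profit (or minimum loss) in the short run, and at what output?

AVC = 98 - 18Q + Q^2; min AVC = $17 at Q = 9. Since P = $38 ≥ min AVC, the firm produces.
MC = 98 - 36Q + 3Q^2. Setting P = MC and taking the root on the rising branch gives Q* = 10.
TR = 38·10 = 380. TC = 254 + 180 = 434. Profit = 380 − 434 = -$54.
Shutting down would mean losing the fixed cost of $254, so operating at a loss of $54 is better by $200.

Profit = -$54 at Q = 10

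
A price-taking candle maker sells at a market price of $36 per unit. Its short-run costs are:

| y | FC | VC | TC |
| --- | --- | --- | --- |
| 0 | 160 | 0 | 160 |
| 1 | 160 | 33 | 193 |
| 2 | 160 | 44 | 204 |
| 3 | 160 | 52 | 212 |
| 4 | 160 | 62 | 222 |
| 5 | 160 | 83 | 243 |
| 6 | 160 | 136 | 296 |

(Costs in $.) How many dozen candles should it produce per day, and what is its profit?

Profit at each row (π = 36y − TC): y=0: -160; y=1: -157; y=2: -132; y=3: -104; y=4: -78; y=5: -63; y=6: -80.
Profit is maximized at y = 5. AVC there is 83/5 = $16.60 ≤ P, so producing beats shutting down (which would give -$160).

y = 5; profit = -$63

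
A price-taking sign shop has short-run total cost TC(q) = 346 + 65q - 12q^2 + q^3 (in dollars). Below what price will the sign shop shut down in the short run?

The shutdown price is the minimum of AVC. VC = 65q - 12q^2 + q^3, so AVC = 65 - 12q + q^2.
dAVC/dq = -12 + 2q = 0 gives q = 6. min AVC = 65 - 12·6 + 6^2 = 29.
The firm shuts down for any P below $29.

$29 per unit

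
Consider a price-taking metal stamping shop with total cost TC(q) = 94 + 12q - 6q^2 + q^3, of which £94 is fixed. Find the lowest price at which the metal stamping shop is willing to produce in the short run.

Short-run supply begins at min AVC. From VC = 12q - 6q^2 + q^3, AVC = 12 - 6q + q^2.
dAVC/dq = -6 + 2q = 0 gives q = 3. min AVC = 12 - 6·3 + 3^2 = 3.
For P < £3 the firm produces nothing.

£3 per unit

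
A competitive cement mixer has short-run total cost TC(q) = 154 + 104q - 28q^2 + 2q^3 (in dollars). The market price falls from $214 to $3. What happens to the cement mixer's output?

AVC = 104 - 28q + 2q^2, minimized at q = 7 where min AVC = $6. MC = 104 - 56q + 6q^2.
With P = $214 above the shutdown price, P = MC gives q = 11.
At P = $3 < min AVC = $6, price no longer covers variable cost at any output, so the firm shuts down: q = 0.

Output falls from 11 to 0 (the firm shuts down)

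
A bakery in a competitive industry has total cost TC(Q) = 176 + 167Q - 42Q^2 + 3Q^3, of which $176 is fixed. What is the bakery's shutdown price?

The firm shuts down when price falls below the minimum of average variable cost. AVC = VC/Q = 167 - 42Q + 3Q^2.
At the minimum of AVC, MC = AVC. MC = 167 - 84Q + 9Q^2; setting MC = AVC gives 6Q^2 - 42Q = 0, so Q = 7. min AVC = 20.
So the shutdown price is $20.

$20 per unit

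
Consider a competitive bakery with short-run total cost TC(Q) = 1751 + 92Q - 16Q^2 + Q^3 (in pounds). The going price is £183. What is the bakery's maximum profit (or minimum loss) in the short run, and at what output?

AVC = 92 - 16Q + Q^2; min AVC = £28 at Q = 8. Since P = £183 ≥ min AVC, the firm produces.
With MC = 92 - 32Q + 3Q^2, P = MC on the upward-sloping part at Q* = 13.
TR = 183·13 = 2379. TC = 1751 + 689 = 2440. Profit = 2379 − 2440 = -£61.
By producing, the firm covers all variable cost plus £1690 of fixed cost; shutting down would lose the full £1751.

Profit = -£61 at Q = 13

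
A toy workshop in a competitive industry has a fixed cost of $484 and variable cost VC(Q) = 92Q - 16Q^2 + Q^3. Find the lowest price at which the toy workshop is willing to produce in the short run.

$28 per unit

Short-run supply begins at min AVC. From VC = 92Q - 16Q^2 + Q^3, AVC = 92 - 16Q + Q^2.
At the minimum of AVC, MC = AVC. MC = 92 - 32Q + 3Q^2; setting MC = AVC gives 2Q^2 - 16Q = 0, so Q = 8. min AVC = 28.
For P < $28 the firm produces nothing.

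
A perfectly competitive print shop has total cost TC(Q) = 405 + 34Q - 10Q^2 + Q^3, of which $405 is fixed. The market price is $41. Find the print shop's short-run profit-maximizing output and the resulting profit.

AVC = 34 - 10Q + Q^2; min AVC = $9 at Q = 5. Since P = $41 ≥ min AVC, the firm produces.
MC = 34 - 20Q + 3Q^2. Setting P = MC and taking the root on the rising branch gives Q* = 7.
TR = 41·7 = 287. TC = 405 + 91 = 496. Profit = 287 − 496 = -$209.
That loss of $209 beats the $405 the firm would lose by shutting down; producing recovers $196 of fixed cost.

Profit = -$209 at Q = 7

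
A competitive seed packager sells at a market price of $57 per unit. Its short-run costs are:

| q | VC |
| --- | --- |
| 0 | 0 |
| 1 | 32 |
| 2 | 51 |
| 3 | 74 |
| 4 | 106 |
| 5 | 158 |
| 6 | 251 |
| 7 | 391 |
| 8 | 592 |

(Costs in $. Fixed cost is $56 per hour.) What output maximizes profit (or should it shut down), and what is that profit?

q = 5; profit = $71

Profit at each row (π = 57q − TC): q=0: -56; q=1: -31; q=2: 7; q=3: 41; q=4: 66; q=5: 71; q=6: 35; q=7: -48; q=8: -192.
Profit is maximized at q = 5. AVC there is 158/5 = $31.60 ≤ P, so producing beats shutting down (which would give -$56).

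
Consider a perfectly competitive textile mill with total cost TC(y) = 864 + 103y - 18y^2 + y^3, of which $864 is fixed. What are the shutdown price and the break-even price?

Shutdown price = $22; break-even price = $103

AVC = 103 - 18y + y^2; minimized at y = 9, giving min AVC = $22. That is the shutdown price.
ATC = 864/y + 103 - 18y + y^2. Setting dATC/dy = −864/y^2 − 18 + 2y = 0 gives y = 12 (since 2·12^3 − 18·12^2 = 864).
min ATC = 864/12 + 103 − 18·12 + 12^2 = $103. That is the break-even price.
Between these two prices the firm operates at a loss; above $103 it earns a profit.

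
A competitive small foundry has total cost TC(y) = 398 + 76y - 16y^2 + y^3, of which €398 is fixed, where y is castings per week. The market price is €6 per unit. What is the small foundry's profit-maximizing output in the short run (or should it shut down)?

From TC, MC = TC'(y) = 76 - 32y + 3y^2 and AVC = VC/y = 76 - 16y + y^2.
The AVC parabola has its vertex at y = 16/2 = 8, where AVC = 76 - 16·8 + 8^2 = €12.
Since P = €6 < min AVC = €12, price fails to cover variable cost at any output.
Best response: produce nothing and absorb the €398 fixed cost.

Shut down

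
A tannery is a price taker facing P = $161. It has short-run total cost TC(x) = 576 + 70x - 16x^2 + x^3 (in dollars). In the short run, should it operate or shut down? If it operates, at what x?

Variable cost is VC = 70x - 16x^2 + x^3, so AVC = VC/x = 70 - 16x + x^2 and MC = dTC/dx = 70 - 32x + 3x^2.
AVC is minimized where dAVC/dx = -16 + 2x = 0, at x = 8; min AVC = 70 - 16·8 + 8^2 = $6.
Because $161 ≥ $6, revenue can cover variable cost; the firm operates.
Solving P = MC: -91 - 32x + 3x^2 = 0 ⇒ x = -7/3 or 13. On the upward-sloping branch, x* = 13.
Check: AVC at x = 13 is $31 ≤ P, so revenue covers variable cost.
Profit = P·x − TC = 161·13 − 979 = $1114.

Produce at x = 13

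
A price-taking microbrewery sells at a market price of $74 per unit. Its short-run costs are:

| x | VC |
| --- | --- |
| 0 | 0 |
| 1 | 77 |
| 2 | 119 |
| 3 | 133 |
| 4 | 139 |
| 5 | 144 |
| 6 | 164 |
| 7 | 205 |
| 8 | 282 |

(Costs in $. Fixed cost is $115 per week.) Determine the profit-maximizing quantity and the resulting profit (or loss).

Tabulate TR − TC: x=0: -115; x=1: -118; x=2: -86; x=3: -26; x=4: 42; x=5: 111; x=6: 165; x=7: 198; x=8: 195.
Profit is maximized at x = 7. AVC there is 205/7 = $29.29 ≤ P, so producing beats shutting down (which would give -$115).

x = 7; profit = $198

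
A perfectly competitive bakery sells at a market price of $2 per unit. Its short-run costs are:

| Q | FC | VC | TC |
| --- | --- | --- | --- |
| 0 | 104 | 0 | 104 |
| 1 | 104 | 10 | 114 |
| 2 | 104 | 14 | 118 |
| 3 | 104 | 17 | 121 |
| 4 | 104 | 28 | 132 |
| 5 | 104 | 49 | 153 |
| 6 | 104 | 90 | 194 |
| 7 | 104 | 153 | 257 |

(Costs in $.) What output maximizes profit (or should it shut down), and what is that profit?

Compute π = P·Q − TC at each output: Q=0: -104; Q=1: -112; Q=2: -114; Q=3: -115; Q=4: -124; Q=5: -143; Q=6: -182; Q=7: -243.
Profit is highest at Q = 0. Equivalently, the lowest AVC in the table is 17/3 ≈ $5.67 at Q = 3, and P = $2 falls below it — price never covers variable cost, so the firm shuts down and loses only its fixed cost.

Q = 0 (shut down); profit = -$104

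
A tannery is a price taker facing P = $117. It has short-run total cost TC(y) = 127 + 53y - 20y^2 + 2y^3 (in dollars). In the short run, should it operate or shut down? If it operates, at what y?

Variable cost is VC = 53y - 20y^2 + 2y^3, so AVC = VC/y = 53 - 20y + 2y^2 and MC = dTC/dy = 53 - 40y + 6y^2.
The AVC parabola has its vertex at y = 20/4 = 5, where AVC = 53 - 20·5 + 2·5^2 = $3.
Because $117 ≥ $3, revenue can cover variable cost; the firm operates.
Set P = MC: 117 = 53 - 40y + 6y^2 → -64 - 40y + 6y^2 = 0. The roots are y = -4/3 and y = 8; the profit-maximizing output is on the rising part of MC, so y* = 8.
Check: AVC at y = 8 is $21 ≤ P, so revenue covers variable cost.
Profit = P·y − TC = 117·8 − 295 = $641.

Produce at y = 8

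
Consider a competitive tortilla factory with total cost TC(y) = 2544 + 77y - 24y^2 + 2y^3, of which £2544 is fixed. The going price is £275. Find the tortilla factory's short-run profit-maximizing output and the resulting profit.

AVC = 77 - 24y + 2y^2 has its minimum £5 at y = 6; price £275 clears that bar, so the firm operates.
MC = 77 - 48y + 6y^2. Setting P = MC and taking the root on the rising branch gives y* = 11.
TR = 275·11 = 3025. TC = 2544 + 605 = 3149. Profit = 3025 − 3149 = -£124.
By producing, the firm covers all variable cost plus £2420 of fixed cost; shutting down would lose the full £2544.

Profit = -£124 at y = 11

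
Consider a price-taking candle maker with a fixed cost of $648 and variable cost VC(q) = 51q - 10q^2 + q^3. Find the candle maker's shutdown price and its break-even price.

Shutdown price = min AVC. AVC = 51 - 10q + q^2, with vertex at q = 5 and minimum $26.
ATC = 648/q + 51 - 10q + q^2. Setting dATC/dq = −648/q^2 − 10 + 2q = 0 gives q = 9 (since 2·9^3 − 10·9^2 = 648).
min ATC = 648/9 + 51 − 10·9 + 9^2 = $114. That is the break-even price.
For $26 ≤ P < $114 the firm produces at a loss; below $26 it shuts down.

Shutdown price = $26; break-even price = $114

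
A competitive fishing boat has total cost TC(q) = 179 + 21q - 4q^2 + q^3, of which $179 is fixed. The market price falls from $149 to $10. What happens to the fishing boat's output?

MC = 21 - 8q + 3q^2; the shutdown threshold is min AVC = $17 (at q = 2).
At P = $149 ≥ min AVC, set P = MC on the rising branch: q = 8.
At P = $10 < min AVC = $17, price no longer covers variable cost at any output, so the firm shuts down: q = 0.

Output falls from 8 to 0 (the firm shuts down)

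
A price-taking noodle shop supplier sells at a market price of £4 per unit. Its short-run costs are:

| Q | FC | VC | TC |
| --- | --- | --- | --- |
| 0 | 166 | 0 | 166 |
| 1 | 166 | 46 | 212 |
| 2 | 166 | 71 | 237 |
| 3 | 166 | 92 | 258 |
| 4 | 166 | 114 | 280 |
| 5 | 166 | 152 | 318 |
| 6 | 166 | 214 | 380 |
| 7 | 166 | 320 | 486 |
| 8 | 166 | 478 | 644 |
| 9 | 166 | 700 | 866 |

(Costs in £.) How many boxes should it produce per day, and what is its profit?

Tabulate TR − TC: Q=0: -166; Q=1: -208; Q=2: -229; Q=3: -246; Q=4: -264; Q=5: -298; Q=6: -356; Q=7: -458; Q=8: -612; Q=9: -830.
Profit is highest at Q = 0. Equivalently, the lowest AVC in the table is 114/4 ≈ £28.50 at Q = 4, and P = £4 falls below it — price never covers variable cost, so the firm shuts down and loses only its fixed cost.

Q = 0 (shut down); profit = -£166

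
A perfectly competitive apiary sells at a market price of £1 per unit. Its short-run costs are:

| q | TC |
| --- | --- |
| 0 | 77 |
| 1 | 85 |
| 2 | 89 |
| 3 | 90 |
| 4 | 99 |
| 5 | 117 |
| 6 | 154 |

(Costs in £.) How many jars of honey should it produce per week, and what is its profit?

q = 0 (shut down); profit = -£77

Tabulate TR − TC: q=0: -77; q=1: -84; q=2: -87; q=3: -87; q=4: -95; q=5: -112; q=6: -148.
Profit is highest at q = 0. Equivalently, the lowest AVC in the table is 13/3 ≈ £4.33 at q = 3, and P = £1 falls below it — price never covers variable cost, so the firm shuts down and loses only its fixed cost.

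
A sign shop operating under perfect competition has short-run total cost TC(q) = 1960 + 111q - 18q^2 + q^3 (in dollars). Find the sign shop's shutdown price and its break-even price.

Shutdown price = $30; break-even price = $195

AVC = 111 - 18q + q^2; minimized at q = 9, giving min AVC = $30. That is the shutdown price.
ATC = 1960/q + 111 - 18q + q^2. Setting dATC/dq = −1960/q^2 − 18 + 2q = 0 gives q = 14 (since 2·14^3 − 18·14^2 = 1960).
min ATC = 1960/14 + 111 − 18·14 + 14^2 = $195. That is the break-even price.
For $30 ≤ P < $195 the firm produces at a loss; below $30 it shuts down.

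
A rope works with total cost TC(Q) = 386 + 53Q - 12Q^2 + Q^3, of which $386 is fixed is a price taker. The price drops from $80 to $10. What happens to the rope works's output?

Output falls from 9 to 0 (the firm shuts down)

AVC = 53 - 12Q + Q^2, minimized at Q = 6 where min AVC = $17. MC = 53 - 24Q + 3Q^2.
At P = $80 ≥ min AVC, set P = MC on the rising branch: Q = 9.
At P = $10 < min AVC = $17, price no longer covers variable cost at any output, so the firm shuts down: Q = 0.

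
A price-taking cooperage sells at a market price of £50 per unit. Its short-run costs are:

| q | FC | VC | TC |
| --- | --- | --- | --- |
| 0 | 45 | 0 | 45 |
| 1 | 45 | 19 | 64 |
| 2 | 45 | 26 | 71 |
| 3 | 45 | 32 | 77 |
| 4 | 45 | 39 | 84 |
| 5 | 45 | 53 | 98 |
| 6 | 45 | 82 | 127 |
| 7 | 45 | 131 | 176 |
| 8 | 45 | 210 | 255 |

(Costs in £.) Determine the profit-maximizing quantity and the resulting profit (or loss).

Tabulate TR − TC: q=0: -45; q=1: -14; q=2: 29; q=3: 73; q=4: 116; q=5: 152; q=6: 173; q=7: 174; q=8: 145.
Profit is maximized at q = 7. AVC there is 131/7 = £18.71 ≤ P, so producing beats shutting down (which would give -£45).

q = 7; profit = £174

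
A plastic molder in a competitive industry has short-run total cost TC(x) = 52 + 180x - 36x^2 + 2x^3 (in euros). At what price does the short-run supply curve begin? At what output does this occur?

The firm shuts down when price falls below the minimum of average variable cost. AVC = VC/x = 180 - 36x + 2x^2.
At the minimum of AVC, MC = AVC. MC = 180 - 72x + 6x^2; setting MC = AVC gives 4x^2 - 36x = 0, so x = 9. min AVC = 18.
So the shutdown price is €18.

€18 per unit, at x = 9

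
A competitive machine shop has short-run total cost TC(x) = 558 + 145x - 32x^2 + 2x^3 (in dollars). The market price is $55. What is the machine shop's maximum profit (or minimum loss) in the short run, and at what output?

Profit = -$234 at x = 9

AVC = 145 - 32x + 2x^2; min AVC = $17 at x = 8. Since P = $55 ≥ min AVC, the firm produces.
With MC = 145 - 64x + 6x^2, P = MC on the upward-sloping part at x* = 9.
TR = 55·9 = 495. TC = 558 + 171 = 729. Profit = 495 − 729 = -$234.
That loss of $234 beats the $558 the firm would lose by shutting down; producing recovers $324 of fixed cost.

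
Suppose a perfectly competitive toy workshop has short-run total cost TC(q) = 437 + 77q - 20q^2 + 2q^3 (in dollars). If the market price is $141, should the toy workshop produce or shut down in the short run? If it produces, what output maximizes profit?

Variable cost is VC = 77q - 20q^2 + 2q^3, so AVC = VC/q = 77 - 20q + 2q^2 and MC = dTC/dq = 77 - 40q + 6q^2.
AVC hits its minimum where MC = AVC, at q = 5, giving min AVC = 77 - 20·5 + 2·5^2 = $27.
Since P = $141 ≥ min AVC = $27, price covers variable cost and the firm should produce.
P = MC gives -64 - 40q + 6q^2 = 0, with roots -4/3 and 8. Take the larger (rising MC): q* = 8.
Check: AVC at q = 8 is $45 ≤ P, so revenue covers variable cost.
Profit = P·q − TC = 141·8 − 797 = $331.

Produce at q = 8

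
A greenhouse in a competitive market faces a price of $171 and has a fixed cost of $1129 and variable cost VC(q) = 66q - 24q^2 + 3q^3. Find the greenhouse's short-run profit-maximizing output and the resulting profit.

AVC = 66 - 24q + 3q^2 has its minimum $18 at q = 4; price $171 clears that bar, so the firm operates.
With MC = 66 - 48q + 9q^2, P = MC on the upward-sloping part at q* = 7.
TR = 171·7 = 1197. TC = 1129 + 315 = 1444. Profit = 1197 − 1444 = -$247.
By producing, the firm covers all variable cost plus $882 of fixed cost; shutting down would lose the full $1129.

Profit = -$247 at q = 7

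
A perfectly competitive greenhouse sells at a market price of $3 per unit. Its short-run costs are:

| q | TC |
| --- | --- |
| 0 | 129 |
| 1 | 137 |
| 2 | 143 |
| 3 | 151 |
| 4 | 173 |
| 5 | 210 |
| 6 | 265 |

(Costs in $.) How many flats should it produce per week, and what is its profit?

Profit at each row (π = 3q − TC): q=0: -129; q=1: -134; q=2: -137; q=3: -142; q=4: -161; q=5: -195; q=6: -247.
Profit is highest at q = 0. Equivalently, the lowest AVC in the table is 14/2 ≈ $7 at q = 2, and P = $3 falls below it — price never covers variable cost, so the firm shuts down and loses only its fixed cost.

q = 0 (shut down); profit = -$129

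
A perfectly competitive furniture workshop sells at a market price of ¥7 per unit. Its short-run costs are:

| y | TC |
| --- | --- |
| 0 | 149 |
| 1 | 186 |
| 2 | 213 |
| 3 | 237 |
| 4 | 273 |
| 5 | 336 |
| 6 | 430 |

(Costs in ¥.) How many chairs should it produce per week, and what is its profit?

y = 0 (shut down); profit = -¥149

Compute π = P·y − TC at each output: y=0: -149; y=1: -179; y=2: -199; y=3: -216; y=4: -245; y=5: -301; y=6: -388.
Profit is highest at y = 0. Equivalently, the lowest AVC in the table is 88/3 ≈ ¥29.33 at y = 3, and P = ¥7 falls below it — price never covers variable cost, so the firm shuts down and loses only its fixed cost.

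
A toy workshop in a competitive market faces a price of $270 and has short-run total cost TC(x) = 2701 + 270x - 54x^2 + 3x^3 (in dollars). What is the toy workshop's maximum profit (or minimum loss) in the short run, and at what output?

AVC = 270 - 54x + 3x^2; min AVC = $27 at x = 9. Since P = $270 ≥ min AVC, the firm produces.
With MC = 270 - 108x + 9x^2, P = MC on the upward-sloping part at x* = 12.
TR = 270·12 = 3240. TC = 2701 + 648 = 3349. Profit = 3240 − 3349 = -$109.
That loss of $109 beats the $2701 the firm would lose by shutting down; producing recovers $2592 of fixed cost.

Profit = -$109 at x = 12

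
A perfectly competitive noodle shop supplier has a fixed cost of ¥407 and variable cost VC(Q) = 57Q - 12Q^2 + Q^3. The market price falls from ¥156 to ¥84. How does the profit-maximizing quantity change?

Output falls from 11 to 9

MC = 57 - 24Q + 3Q^2; the shutdown threshold is min AVC = ¥21 (at Q = 6).
At P = ¥156 ≥ min AVC, set P = MC on the rising branch: Q = 11.
At P = ¥84 ≥ min AVC, set P = MC: Q = 9. The firm stays open but cuts output.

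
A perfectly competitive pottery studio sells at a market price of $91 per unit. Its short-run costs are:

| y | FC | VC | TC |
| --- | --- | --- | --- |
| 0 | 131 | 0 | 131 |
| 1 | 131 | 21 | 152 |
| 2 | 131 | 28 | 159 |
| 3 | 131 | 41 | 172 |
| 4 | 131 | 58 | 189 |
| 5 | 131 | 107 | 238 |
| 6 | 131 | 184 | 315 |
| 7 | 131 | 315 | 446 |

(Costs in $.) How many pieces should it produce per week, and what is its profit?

y = 6; profit = $231

Profit at each row (π = 91y − TC): y=0: -131; y=1: -61; y=2: 23; y=3: 101; y=4: 175; y=5: 217; y=6: 231; y=7: 191.
Profit is maximized at y = 6. AVC there is 184/6 = $30.67 ≤ P, so producing beats shutting down (which would give -$131).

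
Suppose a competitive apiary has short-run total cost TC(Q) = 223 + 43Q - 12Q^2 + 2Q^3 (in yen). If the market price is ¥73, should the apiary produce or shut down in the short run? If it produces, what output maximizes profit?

Strip out fixed cost: VC = 43Q - 12Q^2 + 2Q^3. Then AVC = 43 - 12Q + 2Q^2 and MC = 43 - 24Q + 6Q^2.
AVC hits its minimum where MC = AVC, at Q = 3, giving min AVC = 43 - 12·3 + 2·3^2 = ¥25.
Because ¥73 ≥ ¥25, revenue can cover variable cost; the firm operates.
P = MC gives -30 - 24Q + 6Q^2 = 0, with roots -1 and 5. Take the larger (rising MC): Q* = 5.
Check: AVC at Q = 5 is ¥33 ≤ P, so revenue covers variable cost.
Profit = P·Q − TC = 73·5 − 388 = -¥23, a loss, but smaller than the ¥223 fixed cost the firm would lose by shutting down.

Produce at Q = 5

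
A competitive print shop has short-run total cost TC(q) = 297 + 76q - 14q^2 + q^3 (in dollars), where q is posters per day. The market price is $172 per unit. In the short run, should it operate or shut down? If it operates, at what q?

Produce at q = 12

Strip out fixed cost: VC = 76q - 14q^2 + q^3. Then AVC = 76 - 14q + q^2 and MC = 76 - 28q + 3q^2.
AVC is minimized where dAVC/dq = -14 + 2q = 0, at q = 7; min AVC = 76 - 14·7 + 7^2 = $27.
P = $172 exceeds min AVC = $27, so the firm stays open.
Solving P = MC: -96 - 28q + 3q^2 = 0 ⇒ q = -8/3 or 12. On the upward-sloping branch, q* = 12.
Check: AVC at q = 12 is $52 ≤ P, so revenue covers variable cost.
Profit = P·q − TC = 172·12 − 921 = $1143.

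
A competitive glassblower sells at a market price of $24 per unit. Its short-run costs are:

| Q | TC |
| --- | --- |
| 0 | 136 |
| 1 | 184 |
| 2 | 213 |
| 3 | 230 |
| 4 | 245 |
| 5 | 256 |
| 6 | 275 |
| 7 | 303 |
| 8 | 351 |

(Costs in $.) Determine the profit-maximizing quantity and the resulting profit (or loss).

Q = 6; profit = -$131

Profit at each row (π = 24Q − TC): Q=0: -136; Q=1: -160; Q=2: -165; Q=3: -158; Q=4: -149; Q=5: -136; Q=6: -131; Q=7: -135; Q=8: -159.
Profit is maximized at Q = 6. AVC there is 139/6 = $23.17 ≤ P, so producing beats shutting down (which would give -$136).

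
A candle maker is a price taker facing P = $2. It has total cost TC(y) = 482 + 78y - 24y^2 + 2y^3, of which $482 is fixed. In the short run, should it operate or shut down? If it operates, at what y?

Shut down

Strip out fixed cost: VC = 78y - 24y^2 + 2y^3. Then AVC = 78 - 24y + 2y^2 and MC = 78 - 48y + 6y^2.
AVC hits its minimum where MC = AVC, at y = 6, giving min AVC = 78 - 24·6 + 2·6^2 = $6.
P = $2 lies below min AVC = $6; no output level covers variable cost.
The firm minimizes its loss by shutting down and losing only its fixed cost of $482.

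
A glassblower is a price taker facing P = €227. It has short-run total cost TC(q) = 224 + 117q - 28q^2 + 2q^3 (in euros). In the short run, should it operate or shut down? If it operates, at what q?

Variable cost is VC = 117q - 28q^2 + 2q^3, so AVC = VC/q = 117 - 28q + 2q^2 and MC = dTC/dq = 117 - 56q + 6q^2.
The AVC parabola has its vertex at q = 28/4 = 7, where AVC = 117 - 28·7 + 2·7^2 = €19.
P = €227 exceeds min AVC = €19, so the firm stays open.
Solving P = MC: -110 - 56q + 6q^2 = 0 ⇒ q = -5/3 or 11. On the upward-sloping branch, q* = 11.
Check: AVC at q = 11 is €51 ≤ P, so revenue covers variable cost.
Profit = P·q − TC = 227·11 − 785 = €1712.

Produce at q = 11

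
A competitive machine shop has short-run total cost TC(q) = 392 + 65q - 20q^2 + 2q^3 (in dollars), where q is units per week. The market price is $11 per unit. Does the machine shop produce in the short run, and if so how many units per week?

Variable cost is VC = 65q - 20q^2 + 2q^3, so AVC = VC/q = 65 - 20q + 2q^2 and MC = dTC/dq = 65 - 40q + 6q^2.
The AVC parabola has its vertex at q = 20/4 = 5, where AVC = 65 - 20·5 + 2·5^2 = $15.
With P < min AVC ($11 < $15), every unit sold adds to the loss.
The firm minimizes its loss by shutting down and losing only its fixed cost of $392.

Shut down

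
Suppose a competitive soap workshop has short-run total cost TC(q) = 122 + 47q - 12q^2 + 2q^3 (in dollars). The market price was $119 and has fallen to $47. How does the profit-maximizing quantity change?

Output falls from 6 to 4

MC = 47 - 24q + 6q^2; the shutdown threshold is min AVC = $29 (at q = 3).
With P = $119 above the shutdown price, P = MC gives q = 6.
At P = $47 ≥ min AVC, set P = MC: q = 4. The firm stays open but cuts output.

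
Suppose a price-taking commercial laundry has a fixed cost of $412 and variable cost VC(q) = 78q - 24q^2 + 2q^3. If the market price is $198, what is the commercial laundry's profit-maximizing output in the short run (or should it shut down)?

Variable cost is VC = 78q - 24q^2 + 2q^3, so AVC = VC/q = 78 - 24q + 2q^2 and MC = dTC/dq = 78 - 48q + 6q^2.
The AVC parabola has its vertex at q = 24/4 = 6, where AVC = 78 - 24·6 + 2·6^2 = $6.
P = $198 exceeds min AVC = $6, so the firm stays open.
Solving P = MC: -120 - 48q + 6q^2 = 0 ⇒ q = -2 or 10. On the upward-sloping branch, q* = 10.
Check: AVC at q = 10 is $38 ≤ P, so revenue covers variable cost.
Profit = P·q − TC = 198·10 − 792 = $1188.

Produce at q = 10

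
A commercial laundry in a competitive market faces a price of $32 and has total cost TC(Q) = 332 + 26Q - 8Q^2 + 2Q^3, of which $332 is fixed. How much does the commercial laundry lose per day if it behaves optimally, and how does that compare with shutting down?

Profit = -$296 at Q = 3

AVC = 26 - 8Q + 2Q^2 has its minimum $18 at Q = 2; price $32 clears that bar, so the firm operates.
MC = 26 - 16Q + 6Q^2. Setting P = MC and taking the root on the rising branch gives Q* = 3.
TR = 32·3 = 96. TC = 332 + 60 = 392. Profit = 96 − 392 = -$296.
Shutting down would mean losing the fixed cost of $332, so operating at a loss of $296 is better by $36.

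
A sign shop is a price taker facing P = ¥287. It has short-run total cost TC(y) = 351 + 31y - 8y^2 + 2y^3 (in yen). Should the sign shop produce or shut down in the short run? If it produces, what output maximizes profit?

Produce at y = 8

Strip out fixed cost: VC = 31y - 8y^2 + 2y^3. Then AVC = 31 - 8y + 2y^2 and MC = 31 - 16y + 6y^2.
The AVC parabola has its vertex at y = 8/4 = 2, where AVC = 31 - 8·2 + 2·2^2 = ¥23.
P = ¥287 exceeds min AVC = ¥23, so the firm stays open.
Solving P = MC: -256 - 16y + 6y^2 = 0 ⇒ y = -16/3 or 8. On the upward-sloping branch, y* = 8.
Check: AVC at y = 8 is ¥95 ≤ P, so revenue covers variable cost.
Profit = P·y − TC = 287·8 − 1111 = ¥1185.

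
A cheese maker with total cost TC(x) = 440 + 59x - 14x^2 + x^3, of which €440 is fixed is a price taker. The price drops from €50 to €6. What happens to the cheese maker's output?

MC = 59 - 28x + 3x^2; the shutdown threshold is min AVC = €10 (at x = 7).
With P = €50 above the shutdown price, P = MC gives x = 9.
At P = €6 < min AVC = €10, price no longer covers variable cost at any output, so the firm shuts down: x = 0.

Output falls from 9 to 0 (the firm shuts down)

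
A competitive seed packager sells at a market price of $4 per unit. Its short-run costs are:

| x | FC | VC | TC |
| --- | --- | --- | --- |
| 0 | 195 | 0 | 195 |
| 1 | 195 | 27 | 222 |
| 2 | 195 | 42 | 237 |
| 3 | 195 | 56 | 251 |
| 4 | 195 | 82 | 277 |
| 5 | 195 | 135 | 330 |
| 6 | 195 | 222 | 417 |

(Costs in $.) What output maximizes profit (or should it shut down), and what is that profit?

x = 0 (shut down); profit = -$195

Profit at each row (π = 4x − TC): x=0: -195; x=1: -218; x=2: -229; x=3: -239; x=4: -261; x=5: -310; x=6: -393.
Profit is highest at x = 0. Equivalently, the lowest AVC in the table is 56/3 ≈ $18.67 at x = 3, and P = $4 falls below it — price never covers variable cost, so the firm shuts down and loses only its fixed cost.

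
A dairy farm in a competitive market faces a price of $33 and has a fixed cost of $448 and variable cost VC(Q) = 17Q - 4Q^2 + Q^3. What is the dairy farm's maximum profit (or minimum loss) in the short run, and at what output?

Profit = -$384 at Q = 4

AVC = 17 - 4Q + Q^2; min AVC = $13 at Q = 2. Since P = $33 ≥ min AVC, the firm produces.
With MC = 17 - 8Q + 3Q^2, P = MC on the upward-sloping part at Q* = 4.
TR = 33·4 = 132. TC = 448 + 68 = 516. Profit = 132 − 516 = -$384.
By producing, the firm covers all variable cost plus $64 of fixed cost; shutting down would lose the full $448.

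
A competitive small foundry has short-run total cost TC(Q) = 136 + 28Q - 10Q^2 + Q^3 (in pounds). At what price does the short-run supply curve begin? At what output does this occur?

The firm shuts down when price falls below the minimum of average variable cost. AVC = VC/Q = 28 - 10Q + Q^2.
At the minimum of AVC, MC = AVC. MC = 28 - 20Q + 3Q^2; setting MC = AVC gives 2Q^2 - 10Q = 0, so Q = 5. min AVC = 3.
The firm shuts down for any P below £3.

£3 per unit, at Q = 5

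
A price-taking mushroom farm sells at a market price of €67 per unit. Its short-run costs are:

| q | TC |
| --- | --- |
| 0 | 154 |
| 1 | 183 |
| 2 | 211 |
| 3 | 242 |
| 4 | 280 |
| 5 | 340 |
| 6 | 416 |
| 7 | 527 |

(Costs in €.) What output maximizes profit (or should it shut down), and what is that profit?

Tabulate TR − TC: q=0: -154; q=1: -116; q=2: -77; q=3: -41; q=4: -12; q=5: -5; q=6: -14; q=7: -58.
Profit is maximized at q = 5. AVC there is 186/5 = €37.20 ≤ P, so producing beats shutting down (which would give -€154).

q = 5; profit = -€5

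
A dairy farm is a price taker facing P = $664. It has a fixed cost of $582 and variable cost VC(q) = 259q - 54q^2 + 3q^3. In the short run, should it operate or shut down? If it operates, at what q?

Variable cost is VC = 259q - 54q^2 + 3q^3, so AVC = VC/q = 259 - 54q + 3q^2 and MC = dTC/dq = 259 - 108q + 9q^2.
AVC hits its minimum where MC = AVC, at q = 9, giving min AVC = 259 - 54·9 + 3·9^2 = $16.
Because $664 ≥ $16, revenue can cover variable cost; the firm operates.
P = MC gives -405 - 108q + 9q^2 = 0, with roots -3 and 15. Take the larger (rising MC): q* = 15.
Check: AVC at q = 15 is $124 ≤ P, so revenue covers variable cost.
Profit = P·q − TC = 664·15 − 2442 = $7518.

Produce at q = 15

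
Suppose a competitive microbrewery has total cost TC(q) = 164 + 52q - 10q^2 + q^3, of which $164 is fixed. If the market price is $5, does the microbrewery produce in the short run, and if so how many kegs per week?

From TC, MC = TC'(q) = 52 - 20q + 3q^2 and AVC = VC/q = 52 - 10q + q^2.
The AVC parabola has its vertex at q = 10/2 = 5, where AVC = 52 - 10·5 + 5^2 = $27.
P = $5 lies below min AVC = $27; no output level covers variable cost.
Best response: produce nothing and absorb the $164 fixed cost.

Shut down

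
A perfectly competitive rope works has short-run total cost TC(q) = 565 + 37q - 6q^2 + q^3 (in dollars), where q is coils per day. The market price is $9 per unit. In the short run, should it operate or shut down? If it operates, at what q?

Shut down

Strip out fixed cost: VC = 37q - 6q^2 + q^3. Then AVC = 37 - 6q + q^2 and MC = 37 - 12q + 3q^2.
The AVC parabola has its vertex at q = 6/2 = 3, where AVC = 37 - 6·3 + 3^2 = $28.
P = $9 lies below min AVC = $28; no output level covers variable cost.
The firm minimizes its loss by shutting down and losing only its fixed cost of $565.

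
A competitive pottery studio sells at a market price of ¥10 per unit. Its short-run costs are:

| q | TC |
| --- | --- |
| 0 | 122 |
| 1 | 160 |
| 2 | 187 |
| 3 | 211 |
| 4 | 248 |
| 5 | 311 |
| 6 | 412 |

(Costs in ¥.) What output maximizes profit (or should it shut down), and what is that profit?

q = 0 (shut down); profit = -¥122

Profit at each row (π = 10q − TC): q=0: -122; q=1: -150; q=2: -167; q=3: -181; q=4: -208; q=5: -261; q=6: -352.
Profit is highest at q = 0. Equivalently, the lowest AVC in the table is 89/3 ≈ ¥29.67 at q = 3, and P = ¥10 falls below it — price never covers variable cost, so the firm shuts down and loses only its fixed cost.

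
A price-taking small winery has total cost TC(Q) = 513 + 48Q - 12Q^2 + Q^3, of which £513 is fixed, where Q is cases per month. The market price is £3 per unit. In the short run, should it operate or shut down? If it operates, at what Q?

Shut down

Strip out fixed cost: VC = 48Q - 12Q^2 + Q^3. Then AVC = 48 - 12Q + Q^2 and MC = 48 - 24Q + 3Q^2.
The AVC parabola has its vertex at Q = 12/2 = 6, where AVC = 48 - 12·6 + 6^2 = £12.
With P < min AVC (£3 < £12), every unit sold adds to the loss.
Best response: produce nothing and absorb the £513 fixed cost.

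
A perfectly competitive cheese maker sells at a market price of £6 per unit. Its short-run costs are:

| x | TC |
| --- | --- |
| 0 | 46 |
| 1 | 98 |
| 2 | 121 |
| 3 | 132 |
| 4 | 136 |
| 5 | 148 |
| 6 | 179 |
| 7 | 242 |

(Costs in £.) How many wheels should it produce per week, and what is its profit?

x = 0 (shut down); profit = -£46

Tabulate TR − TC: x=0: -46; x=1: -92; x=2: -109; x=3: -114; x=4: -112; x=5: -118; x=6: -143; x=7: -200.
Profit is highest at x = 0. Equivalently, the lowest AVC in the table is 102/5 ≈ £20.40 at x = 5, and P = £6 falls below it — price never covers variable cost, so the firm shuts down and loses only its fixed cost.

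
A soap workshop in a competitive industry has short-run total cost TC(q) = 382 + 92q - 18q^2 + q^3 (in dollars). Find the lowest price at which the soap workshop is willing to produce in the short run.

$11 per unit

The firm shuts down when price falls below the minimum of average variable cost. AVC = VC/q = 92 - 18q + q^2.
dAVC/dq = -18 + 2q = 0 gives q = 9. min AVC = 92 - 18·9 + 9^2 = 11.
So the shutdown price is $11.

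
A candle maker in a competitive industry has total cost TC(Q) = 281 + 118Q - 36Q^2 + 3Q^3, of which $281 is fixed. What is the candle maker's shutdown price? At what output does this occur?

$10 per unit, at Q = 6

The shutdown price is the minimum of AVC. VC = 118Q - 36Q^2 + 3Q^3, so AVC = 118 - 36Q + 3Q^2.
dAVC/dQ = -36 + 6Q = 0 gives Q = 6. min AVC = 118 - 36·6 + 3·6^2 = 10.
So the shutdown price is $10.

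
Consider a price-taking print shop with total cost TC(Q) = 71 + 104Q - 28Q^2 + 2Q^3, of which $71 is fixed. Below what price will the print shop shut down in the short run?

$6 per unit

The firm shuts down when price falls below the minimum of average variable cost. AVC = VC/Q = 104 - 28Q + 2Q^2.
dAVC/dQ = -28 + 4Q = 0 gives Q = 7. min AVC = 104 - 28·7 + 2·7^2 = 6.
So the shutdown price is $6.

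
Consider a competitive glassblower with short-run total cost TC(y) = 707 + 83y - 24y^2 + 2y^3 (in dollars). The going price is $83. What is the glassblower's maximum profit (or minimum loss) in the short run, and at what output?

AVC = 83 - 24y + 2y^2; min AVC = $11 at y = 6. Since P = $83 ≥ min AVC, the firm produces.
With MC = 83 - 48y + 6y^2, P = MC on the upward-sloping part at y* = 8.
TR = 83·8 = 664. TC = 707 + 152 = 859. Profit = 664 − 859 = -$195.
By producing, the firm covers all variable cost plus $512 of fixed cost; shutting down would lose the full $707.

Profit = -$195 at y = 8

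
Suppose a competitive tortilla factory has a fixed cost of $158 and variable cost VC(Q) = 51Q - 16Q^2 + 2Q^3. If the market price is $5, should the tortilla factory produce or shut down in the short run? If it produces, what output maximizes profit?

Shut down

Strip out fixed cost: VC = 51Q - 16Q^2 + 2Q^3. Then AVC = 51 - 16Q + 2Q^2 and MC = 51 - 32Q + 6Q^2.
AVC hits its minimum where MC = AVC, at Q = 4, giving min AVC = 51 - 16·4 + 2·4^2 = $19.
Since P = $5 < min AVC = $19, price fails to cover variable cost at any output.
The firm minimizes its loss by shutting down and losing only its fixed cost of $158.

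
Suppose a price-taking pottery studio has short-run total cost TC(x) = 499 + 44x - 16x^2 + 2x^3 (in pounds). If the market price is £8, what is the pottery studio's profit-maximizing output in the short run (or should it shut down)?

Strip out fixed cost: VC = 44x - 16x^2 + 2x^3. Then AVC = 44 - 16x + 2x^2 and MC = 44 - 32x + 6x^2.
AVC is minimized where dAVC/dx = -16 + 4x = 0, at x = 4; min AVC = 44 - 16·4 + 2·4^2 = £12.
Since P = £8 < min AVC = £12, price fails to cover variable cost at any output.
Shutting down limits the loss to fixed cost, £499.

Shut down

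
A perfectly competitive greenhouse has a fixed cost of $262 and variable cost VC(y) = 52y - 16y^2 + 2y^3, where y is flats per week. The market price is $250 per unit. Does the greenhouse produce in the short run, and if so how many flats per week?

Produce at y = 9

From TC, MC = TC'(y) = 52 - 32y + 6y^2 and AVC = VC/y = 52 - 16y + 2y^2.
The AVC parabola has its vertex at y = 16/4 = 4, where AVC = 52 - 16·4 + 2·4^2 = $20.
Because $250 ≥ $20, revenue can cover variable cost; the firm operates.
Set P = MC: 250 = 52 - 32y + 6y^2 → -198 - 32y + 6y^2 = 0. The roots are y = -11/3 and y = 9; the profit-maximizing output is on the rising part of MC, so y* = 9.
Check: AVC at y = 9 is $70 ≤ P, so revenue covers variable cost.
Profit = P·y − TC = 250·9 − 892 = $1358.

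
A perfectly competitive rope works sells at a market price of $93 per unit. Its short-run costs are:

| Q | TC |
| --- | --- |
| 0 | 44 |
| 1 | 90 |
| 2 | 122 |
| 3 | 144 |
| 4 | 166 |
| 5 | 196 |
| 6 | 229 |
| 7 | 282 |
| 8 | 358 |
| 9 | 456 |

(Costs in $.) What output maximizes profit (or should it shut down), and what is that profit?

Q = 8; profit = $386

Compute π = P·Q − TC at each output: Q=0: -44; Q=1: 3; Q=2: 64; Q=3: 135; Q=4: 206; Q=5: 269; Q=6: 329; Q=7: 369; Q=8: 386; Q=9: 381.
Profit is maximized at Q = 8. AVC there is 314/8 = $39.25 ≤ P, so producing beats shutting down (which would give -$44).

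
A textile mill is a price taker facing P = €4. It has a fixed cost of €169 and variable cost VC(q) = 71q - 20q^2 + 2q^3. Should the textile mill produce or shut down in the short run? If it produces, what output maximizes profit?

Shut down

Variable cost is VC = 71q - 20q^2 + 2q^3, so AVC = VC/q = 71 - 20q + 2q^2 and MC = dTC/dq = 71 - 40q + 6q^2.
AVC hits its minimum where MC = AVC, at q = 5, giving min AVC = 71 - 20·5 + 2·5^2 = €21.
P = €4 lies below min AVC = €21; no output level covers variable cost.
The firm minimizes its loss by shutting down and losing only its fixed cost of €169.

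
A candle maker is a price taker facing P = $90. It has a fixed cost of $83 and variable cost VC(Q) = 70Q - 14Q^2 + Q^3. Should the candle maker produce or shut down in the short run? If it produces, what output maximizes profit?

Variable cost is VC = 70Q - 14Q^2 + Q^3, so AVC = VC/Q = 70 - 14Q + Q^2 and MC = dTC/dQ = 70 - 28Q + 3Q^2.
AVC hits its minimum where MC = AVC, at Q = 7, giving min AVC = 70 - 14·7 + 7^2 = $21.
Because $90 ≥ $21, revenue can cover variable cost; the firm operates.
Set P = MC: 90 = 70 - 28Q + 3Q^2 → -20 - 28Q + 3Q^2 = 0. The roots are Q = -2/3 and Q = 10; the profit-maximizing output is on the rising part of MC, so Q* = 10.
Check: AVC at Q = 10 is $30 ≤ P, so revenue covers variable cost.
Profit = P·Q − TC = 90·10 − 383 = $517.

Produce at Q = 10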